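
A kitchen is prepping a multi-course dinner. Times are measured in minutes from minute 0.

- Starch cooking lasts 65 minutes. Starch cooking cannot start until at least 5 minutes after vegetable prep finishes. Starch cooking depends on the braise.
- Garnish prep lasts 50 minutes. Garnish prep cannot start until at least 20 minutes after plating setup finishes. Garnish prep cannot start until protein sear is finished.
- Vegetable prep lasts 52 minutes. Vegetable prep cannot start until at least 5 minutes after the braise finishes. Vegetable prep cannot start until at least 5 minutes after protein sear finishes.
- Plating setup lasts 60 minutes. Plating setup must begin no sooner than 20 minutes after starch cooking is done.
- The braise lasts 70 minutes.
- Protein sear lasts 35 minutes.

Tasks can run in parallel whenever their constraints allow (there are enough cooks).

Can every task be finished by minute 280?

No

Protein sear can start immediately at minute 0; it finishes at minute 35.
The braise can start immediately at minute 0; it finishes at minute 70.
Vegetable prep has to wait for the braise (finishes minute 70, plus 5-minute gap → minute 75); protein sear (finishes minute 35, plus 5-minute gap → minute 40). The latest of these is minute 75, so vegetable prep runs minute 75 to 75 + 52 = minute 127.
For starch cooking: vegetable prep (finishes minute 127, plus 5-minute gap → minute 132); the braise (finishes minute 70). Taking the maximum gives a start of minute 132, and it finishes at 132 + 65 = minute 197.
After starch cooking (finishes minute 197, plus 20-minute gap → minute 217), plating setup can start at minute 217 and finishes at minute 277.
Garnish prep has to wait for plating setup (finishes minute 277, plus 20-minute gap → minute 297); protein sear (finishes minute 35). The latest of these is minute 297, so garnish prep runs minute 297 to 297 + 50 = minute 347.
The earliest everything can be done is minute 347, which is after the deadline of 280, so it is not possible.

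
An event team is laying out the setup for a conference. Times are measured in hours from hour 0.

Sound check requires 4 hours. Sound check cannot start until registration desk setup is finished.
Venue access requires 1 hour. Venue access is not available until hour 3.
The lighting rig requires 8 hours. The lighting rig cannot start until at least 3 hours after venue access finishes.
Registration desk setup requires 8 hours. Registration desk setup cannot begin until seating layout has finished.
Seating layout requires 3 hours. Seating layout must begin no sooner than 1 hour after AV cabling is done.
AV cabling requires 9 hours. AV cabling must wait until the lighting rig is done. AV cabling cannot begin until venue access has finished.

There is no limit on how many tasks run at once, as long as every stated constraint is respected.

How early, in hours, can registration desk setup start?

28

After its own release at hour 3, venue access can start at hour 3 and finishes at hour 4.
The lighting rig waits on venue access (finishes hour 4, plus 3-hour gap → hour 7), so it starts at hour 7 and finishes at 7 + 8 = hour 15.
AV cabling cannot start until the lighting rig (finishes hour 15); venue access (finishes hour 4). The controlling bound is hour 15, so AV cabling finishes at 15 + 9 = hour 24.
After AV cabling (finishes hour 24, plus 1-hour gap → hour 25), seating layout can start at hour 25 and finishes at hour 28.
Registration desk setup waits on seating layout (finishes hour 28), so the earliest it can start is hour 28.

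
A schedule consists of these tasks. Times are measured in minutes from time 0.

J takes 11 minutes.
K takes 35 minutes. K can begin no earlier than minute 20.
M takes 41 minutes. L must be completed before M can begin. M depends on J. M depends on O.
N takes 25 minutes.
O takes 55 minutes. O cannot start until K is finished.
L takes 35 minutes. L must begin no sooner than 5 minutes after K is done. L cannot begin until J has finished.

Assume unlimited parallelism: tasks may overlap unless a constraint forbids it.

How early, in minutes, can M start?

110

K waits on its own release at minute 20, so it starts at minute 20 and finishes at 20 + 35 = minute 55.
O cannot begin until K (finishes minute 55). It runs from minute 55 to 55 + 55 = minute 110.
J has no prerequisites, so it starts at minute 0 and finishes at minute 11.
For L: K (finishes minute 55, plus 5-minute gap → minute 60); J (finishes minute 11). Taking the maximum gives a start of minute 60, and it finishes at 60 + 35 = minute 95.
M waits on L (finishes minute 95); J (finishes minute 11); O (finishes minute 110). The latest of these is minute 110, which is the earliest M can start.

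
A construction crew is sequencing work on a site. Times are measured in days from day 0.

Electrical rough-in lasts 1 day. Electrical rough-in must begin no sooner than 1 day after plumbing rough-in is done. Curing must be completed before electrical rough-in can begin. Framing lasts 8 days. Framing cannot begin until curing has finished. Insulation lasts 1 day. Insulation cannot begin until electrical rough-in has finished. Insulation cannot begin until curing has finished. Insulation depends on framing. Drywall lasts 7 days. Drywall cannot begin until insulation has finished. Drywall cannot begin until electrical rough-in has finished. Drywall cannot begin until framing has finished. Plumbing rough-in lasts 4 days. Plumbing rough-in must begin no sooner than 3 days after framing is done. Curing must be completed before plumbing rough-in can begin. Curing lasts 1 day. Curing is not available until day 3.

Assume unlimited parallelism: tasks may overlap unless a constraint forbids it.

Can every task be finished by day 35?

Curing waits on its own release at day 3, so it starts at day 3 and finishes at 3 + 1 = day 4.
After curing (finishes day 4), framing can start at day 4 and finishes at day 12.
Plumbing rough-in needs all of framing (finishes day 12, plus 3-day gap → day 15); curing (finishes day 4). That puts its earliest start at day 15; it finishes at 15 + 4 = day 19.
Electrical rough-in has to wait for plumbing rough-in (finishes day 19, plus 1-day gap → day 20); curing (finishes day 4). The latest of these is day 20, so electrical rough-in runs day 20 to 20 + 1 = day 21.
For insulation: electrical rough-in (finishes day 21); curing (finishes day 4); framing (finishes day 12). Taking the maximum gives a start of day 21, and it finishes at 21 + 1 = day 22.
Drywall has to wait for insulation (finishes day 22); electrical rough-in (finishes day 21); framing (finishes day 12). The latest of these is day 22, so drywall runs day 22 to 22 + 7 = day 29.
Every task is finished by day 29, which is no later than the deadline of 35, so the schedule is feasible.

Yes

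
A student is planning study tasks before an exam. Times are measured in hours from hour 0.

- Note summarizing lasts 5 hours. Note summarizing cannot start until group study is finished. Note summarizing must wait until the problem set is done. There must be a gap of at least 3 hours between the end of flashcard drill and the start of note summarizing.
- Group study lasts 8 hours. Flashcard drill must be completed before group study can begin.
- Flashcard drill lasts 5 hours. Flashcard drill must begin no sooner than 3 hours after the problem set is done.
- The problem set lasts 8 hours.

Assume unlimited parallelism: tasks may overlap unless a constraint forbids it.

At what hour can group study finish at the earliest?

Nothing blocks the problem set, so it runs from hour 0 to hour 8.
After the problem set (finishes hour 8, plus 3-hour gap → hour 11), flashcard drill can start at hour 11 and finishes at hour 16.
After flashcard drill (finishes hour 16), group study can start at hour 16 and finishes at hour 24.

24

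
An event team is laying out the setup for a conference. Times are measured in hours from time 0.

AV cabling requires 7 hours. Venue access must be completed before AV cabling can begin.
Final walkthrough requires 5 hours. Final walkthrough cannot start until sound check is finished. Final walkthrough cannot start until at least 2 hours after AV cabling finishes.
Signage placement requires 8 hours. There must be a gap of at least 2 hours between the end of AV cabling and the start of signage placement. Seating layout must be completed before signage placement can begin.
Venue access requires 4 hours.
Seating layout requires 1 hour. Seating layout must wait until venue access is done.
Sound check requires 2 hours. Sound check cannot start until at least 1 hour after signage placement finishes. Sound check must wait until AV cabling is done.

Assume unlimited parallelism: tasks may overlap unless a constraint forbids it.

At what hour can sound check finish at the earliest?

Nothing blocks venue access, so it runs from hour 0 to hour 4.
Seating layout waits on venue access (finishes hour 4), so it starts at hour 4 and finishes at 4 + 1 = hour 5.
AV cabling waits on venue access (finishes hour 4), so it starts at hour 4 and finishes at 4 + 7 = hour 11.
Signage placement needs all of AV cabling (finishes hour 11, plus 2-hour gap → hour 13); seating layout (finishes hour 5). That puts its earliest start at hour 13; it finishes at 13 + 8 = hour 21.
For sound check: signage placement (finishes hour 21, plus 1-hour gap → hour 22); AV cabling (finishes hour 11). Taking the maximum gives a start of hour 22, and it finishes at 22 + 2 = hour 24.

24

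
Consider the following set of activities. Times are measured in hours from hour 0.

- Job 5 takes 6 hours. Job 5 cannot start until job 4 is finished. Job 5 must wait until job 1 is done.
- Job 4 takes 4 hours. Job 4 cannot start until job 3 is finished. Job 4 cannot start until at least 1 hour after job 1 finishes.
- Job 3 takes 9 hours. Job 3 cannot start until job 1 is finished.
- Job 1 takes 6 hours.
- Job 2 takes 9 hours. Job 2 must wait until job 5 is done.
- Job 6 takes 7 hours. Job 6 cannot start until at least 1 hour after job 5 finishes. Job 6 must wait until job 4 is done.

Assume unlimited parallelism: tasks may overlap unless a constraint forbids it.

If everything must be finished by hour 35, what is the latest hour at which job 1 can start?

Job 2 must finish by hour 35; it takes 9 hours, so it must start by 35 − 9 = hour 26.
Job 6 has no dependents, so it just needs to finish by hour 35. Starting by 35 − 7 = hour 28 achieves that.
Job 5 has several dependents: job 2 (must start by hour 26); job 6 (must start by hour 28, minus 1-hour gap → hour 27). The earliest of those limits is hour 26, so job 5 must start by 26 − 6 = hour 20.
For job 4: job 5 (must start by hour 20); job 6 (must start by hour 28). The most restrictive is hour 20; with a 4-hour duration, job 4 must start by hour 16.
Job 3 must finish before job 4 (must start by hour 16). With a 9-hour duration, job 3 must start by 16 − 9 = hour 7.
Job 1 has several dependents: job 3 (must start by hour 7); job 4 (must start by hour 16, minus 1-hour gap → hour 15); job 5 (must start by hour 20). The earliest of those limits is hour 7, so job 1 must start by 7 − 6 = hour 1.

1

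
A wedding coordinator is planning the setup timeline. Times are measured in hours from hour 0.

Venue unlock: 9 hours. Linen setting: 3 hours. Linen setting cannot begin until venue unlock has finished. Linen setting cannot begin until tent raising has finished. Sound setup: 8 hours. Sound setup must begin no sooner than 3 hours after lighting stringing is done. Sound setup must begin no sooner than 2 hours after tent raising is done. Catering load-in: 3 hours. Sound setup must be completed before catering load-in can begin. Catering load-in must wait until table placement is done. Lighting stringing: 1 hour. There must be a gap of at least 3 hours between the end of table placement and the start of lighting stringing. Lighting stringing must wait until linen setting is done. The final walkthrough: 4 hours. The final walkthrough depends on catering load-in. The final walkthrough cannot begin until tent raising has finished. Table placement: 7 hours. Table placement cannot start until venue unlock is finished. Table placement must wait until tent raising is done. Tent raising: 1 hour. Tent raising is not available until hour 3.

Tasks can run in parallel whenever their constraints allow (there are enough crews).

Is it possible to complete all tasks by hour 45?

Yes

Tent raising waits on its own release at hour 3, so it starts at hour 3 and finishes at 3 + 1 = hour 4.
Venue unlock can start immediately at hour 0; it finishes at hour 9.
Linen setting cannot start until venue unlock (finishes hour 9); tent raising (finishes hour 4). The controlling bound is hour 9, so linen setting finishes at 9 + 3 = hour 12.
Table placement has to wait for venue unlock (finishes hour 9); tent raising (finishes hour 4). The latest of these is hour 9, so table placement runs hour 9 to 9 + 7 = hour 16.
Lighting stringing has to wait for table placement (finishes hour 16, plus 3-hour gap → hour 19); linen setting (finishes hour 12). The latest of these is hour 19, so lighting stringing runs hour 19 to 19 + 1 = hour 20.
Sound setup needs all of lighting stringing (finishes hour 20, plus 3-hour gap → hour 23); tent raising (finishes hour 4, plus 2-hour gap → hour 6). That puts its earliest start at hour 23; it finishes at 23 + 8 = hour 31.
For catering load-in: sound setup (finishes hour 31); table placement (finishes hour 16). Taking the maximum gives a start of hour 31, and it finishes at 31 + 3 = hour 34.
The final walkthrough cannot start until catering load-in (finishes hour 34); tent raising (finishes hour 4). The controlling bound is hour 34, so the final walkthrough finishes at 34 + 4 = hour 38.
Every task is finished by hour 38, which is no later than the deadline of 45, so the schedule is feasible.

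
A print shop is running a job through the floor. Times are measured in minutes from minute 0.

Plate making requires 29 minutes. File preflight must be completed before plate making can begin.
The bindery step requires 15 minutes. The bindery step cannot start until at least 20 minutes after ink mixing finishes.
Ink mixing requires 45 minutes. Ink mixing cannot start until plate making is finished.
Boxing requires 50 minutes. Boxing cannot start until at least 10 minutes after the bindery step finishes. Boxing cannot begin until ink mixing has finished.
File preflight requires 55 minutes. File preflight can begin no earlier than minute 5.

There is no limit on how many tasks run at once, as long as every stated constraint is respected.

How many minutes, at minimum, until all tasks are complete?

229

File preflight cannot begin until its own release at minute 5. It runs from minute 5 to 5 + 55 = minute 60.
After file preflight (finishes minute 60), plate making can start at minute 60 and finishes at minute 89.
Ink mixing waits on plate making (finishes minute 89), so it starts at minute 89 and finishes at 89 + 45 = minute 134.
The bindery step cannot begin until ink mixing (finishes minute 134, plus 20-minute gap → minute 154). It runs from minute 154 to 154 + 15 = minute 169.
Boxing cannot start until the bindery step (finishes minute 169, plus 10-minute gap → minute 179); ink mixing (finishes minute 134). The controlling bound is minute 179, so boxing finishes at 179 + 50 = minute 229.
All tasks are finished once the last one completes. Finish times: File preflight at 60, Plate making at 89, Ink mixing at 134, The bindery step at 169, Boxing at 229. The latest is minute 229.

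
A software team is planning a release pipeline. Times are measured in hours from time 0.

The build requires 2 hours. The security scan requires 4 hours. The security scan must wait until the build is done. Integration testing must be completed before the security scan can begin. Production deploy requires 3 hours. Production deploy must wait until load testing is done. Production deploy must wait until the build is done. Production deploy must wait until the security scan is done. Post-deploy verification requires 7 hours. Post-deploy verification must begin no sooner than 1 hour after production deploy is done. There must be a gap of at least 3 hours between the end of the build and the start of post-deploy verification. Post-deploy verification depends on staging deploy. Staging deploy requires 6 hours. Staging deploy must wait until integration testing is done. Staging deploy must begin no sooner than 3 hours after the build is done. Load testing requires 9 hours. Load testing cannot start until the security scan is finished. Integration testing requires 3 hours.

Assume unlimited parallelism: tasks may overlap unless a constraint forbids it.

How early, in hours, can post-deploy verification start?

Nothing blocks integration testing, so it runs from hour 0 to hour 3.
The build has no prerequisites, so it starts at hour 0 and finishes at hour 2.
For staging deploy: integration testing (finishes hour 3); the build (finishes hour 2, plus 3-hour gap → hour 5). Taking the maximum gives a start of hour 5, and it finishes at 5 + 6 = hour 11.
The security scan cannot start until the build (finishes hour 2); integration testing (finishes hour 3). The controlling bound is hour 3, so the security scan finishes at 3 + 4 = hour 7.
After the security scan (finishes hour 7), load testing can start at hour 7 and finishes at hour 16.
Production deploy cannot start until load testing (finishes hour 16); the build (finishes hour 2); the security scan (finishes hour 7). The controlling bound is hour 16, so production deploy finishes at 16 + 3 = hour 19.
Post-deploy verification waits on production deploy (finishes hour 19, plus 1-hour gap → hour 20); the build (finishes hour 2, plus 3-hour gap → hour 5); staging deploy (finishes hour 11). The latest of these is hour 20, which is the earliest post-deploy verification can start.

20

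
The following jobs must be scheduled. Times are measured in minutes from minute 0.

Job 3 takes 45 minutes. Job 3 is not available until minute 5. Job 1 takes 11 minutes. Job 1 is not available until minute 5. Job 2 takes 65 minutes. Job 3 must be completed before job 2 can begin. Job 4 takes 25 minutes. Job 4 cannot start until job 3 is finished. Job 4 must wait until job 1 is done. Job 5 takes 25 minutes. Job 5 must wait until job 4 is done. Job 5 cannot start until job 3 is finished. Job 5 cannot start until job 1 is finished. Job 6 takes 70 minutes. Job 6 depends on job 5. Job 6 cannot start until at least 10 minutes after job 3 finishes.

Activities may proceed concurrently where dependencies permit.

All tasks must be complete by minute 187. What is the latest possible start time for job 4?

67

Job 6 must finish by minute 187; it takes 70 minutes, so it must start by 187 − 70 = minute 117.
Job 5 feeds into job 6 (must start by minute 117); so job 5 must finish by minute 117 and therefore start by minute 92.
Job 4 has to be done before job 5 (must start by minute 92). That means finishing by minute 92, i.e. starting by 92 − 25 = minute 67.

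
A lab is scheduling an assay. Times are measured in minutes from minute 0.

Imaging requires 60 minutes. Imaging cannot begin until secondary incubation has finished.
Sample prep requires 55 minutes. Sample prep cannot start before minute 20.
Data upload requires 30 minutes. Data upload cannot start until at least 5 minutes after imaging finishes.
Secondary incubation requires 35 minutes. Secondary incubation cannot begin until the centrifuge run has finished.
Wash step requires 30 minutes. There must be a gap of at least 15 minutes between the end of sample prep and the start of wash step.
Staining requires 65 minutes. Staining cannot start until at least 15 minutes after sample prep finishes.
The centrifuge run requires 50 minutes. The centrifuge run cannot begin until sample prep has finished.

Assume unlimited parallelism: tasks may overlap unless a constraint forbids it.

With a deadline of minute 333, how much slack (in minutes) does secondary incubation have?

78

After its own release at minute 20, sample prep can start at minute 20 and finishes at minute 75.
The centrifuge run waits on sample prep (finishes minute 75), so it starts at minute 75 and finishes at 75 + 50 = minute 125.
Secondary incubation cannot begin until the centrifuge run (finishes minute 125). It runs from minute 125 to 125 + 35 = minute 160.

Working backward from the deadline:
To finish by minute 333, data upload (duration 30) must start no later than minute 303.
Imaging has to be done before data upload (must start by minute 303, minus 5-minute gap → minute 298). That means finishing by minute 298, i.e. starting by 298 − 60 = minute 238.
Since imaging (must start by minute 238) depends on it, secondary incubation must finish by minute 238. Backing off its 35-minute duration gives a latest start of minute 203.
So secondary incubation can start as early as minute 125 and as late as minute 203, giving 203 − 125 = 78 minutes of slack.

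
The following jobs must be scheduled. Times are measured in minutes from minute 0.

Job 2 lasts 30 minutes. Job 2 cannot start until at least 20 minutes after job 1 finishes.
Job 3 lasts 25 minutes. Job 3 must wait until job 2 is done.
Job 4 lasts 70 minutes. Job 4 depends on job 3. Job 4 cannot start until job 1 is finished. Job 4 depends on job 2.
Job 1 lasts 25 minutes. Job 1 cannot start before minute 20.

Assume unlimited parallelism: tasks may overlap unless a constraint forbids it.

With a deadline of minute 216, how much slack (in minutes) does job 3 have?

26

After its own release at minute 20, job 1 can start at minute 20 and finishes at minute 45.
After job 1 (finishes minute 45, plus 20-minute gap → minute 65), job 2 can start at minute 65 and finishes at minute 95.
After job 2 (finishes minute 95), job 3 can start at minute 95 and finishes at minute 120.

Working backward from the deadline:
Job 4 has no dependents, so it just needs to finish by minute 216. Starting by 216 − 70 = minute 146 achieves that.
Job 3 feeds into job 4 (must start by minute 146); so job 3 must finish by minute 146 and therefore start by minute 121.
So job 3 can start as early as minute 95 and as late as minute 121, giving 121 − 95 = 26 minutes of slack.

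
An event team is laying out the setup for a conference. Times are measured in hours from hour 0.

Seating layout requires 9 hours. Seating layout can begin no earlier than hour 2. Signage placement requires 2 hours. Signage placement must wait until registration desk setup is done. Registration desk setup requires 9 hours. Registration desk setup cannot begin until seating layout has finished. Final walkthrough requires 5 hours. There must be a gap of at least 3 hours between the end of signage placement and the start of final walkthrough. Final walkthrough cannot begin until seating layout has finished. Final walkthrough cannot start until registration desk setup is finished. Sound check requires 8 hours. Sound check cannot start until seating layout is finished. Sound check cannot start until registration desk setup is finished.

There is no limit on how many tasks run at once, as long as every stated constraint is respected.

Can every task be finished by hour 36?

Yes

Seating layout cannot begin until its own release at hour 2. It runs from hour 2 to 2 + 9 = hour 11.
Registration desk setup waits on seating layout (finishes hour 11), so it starts at hour 11 and finishes at 11 + 9 = hour 20.
For sound check: seating layout (finishes hour 11); registration desk setup (finishes hour 20). Taking the maximum gives a start of hour 20, and it finishes at 20 + 8 = hour 28.
Signage placement cannot begin until registration desk setup (finishes hour 20). It runs from hour 20 to 20 + 2 = hour 22.
Final walkthrough has to wait for signage placement (finishes hour 22, plus 3-hour gap → hour 25); seating layout (finishes hour 11); registration desk setup (finishes hour 20). The latest of these is hour 25, so final walkthrough runs hour 25 to 25 + 5 = hour 30.
Every task is finished by hour 30, which is no later than the deadline of 36, so the schedule is feasible.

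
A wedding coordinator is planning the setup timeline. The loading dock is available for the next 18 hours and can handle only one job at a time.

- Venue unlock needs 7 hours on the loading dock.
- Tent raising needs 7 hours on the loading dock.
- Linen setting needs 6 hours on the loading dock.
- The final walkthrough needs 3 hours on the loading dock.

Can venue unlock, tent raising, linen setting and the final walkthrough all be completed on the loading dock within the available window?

Running back to back, the jobs need 7 + 7 + 6 + 3 = 23 hours on the loading dock.
Since 23 > 18, they cannot all fit.

No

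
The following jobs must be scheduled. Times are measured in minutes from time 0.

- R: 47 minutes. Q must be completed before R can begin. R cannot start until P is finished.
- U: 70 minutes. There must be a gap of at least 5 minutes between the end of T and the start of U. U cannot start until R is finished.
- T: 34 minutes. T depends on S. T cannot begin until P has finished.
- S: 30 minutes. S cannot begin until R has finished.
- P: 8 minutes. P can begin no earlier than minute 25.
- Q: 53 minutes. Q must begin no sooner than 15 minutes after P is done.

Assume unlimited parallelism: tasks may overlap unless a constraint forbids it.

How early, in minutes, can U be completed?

287

P cannot begin until its own release at minute 25. It runs from minute 25 to 25 + 8 = minute 33.
Q cannot begin until P (finishes minute 33, plus 15-minute gap → minute 48). It runs from minute 48 to 48 + 53 = minute 101.
For R: Q (finishes minute 101); P (finishes minute 33). Taking the maximum gives a start of minute 101, and it finishes at 101 + 47 = minute 148.
S cannot begin until R (finishes minute 148). It runs from minute 148 to 148 + 30 = minute 178.
T needs all of S (finishes minute 178); P (finishes minute 33). That puts its earliest start at minute 178; it finishes at 178 + 34 = minute 212.
U cannot start until T (finishes minute 212, plus 5-minute gap → minute 217); R (finishes minute 148). The controlling bound is minute 217, so U finishes at 217 + 70 = minute 287.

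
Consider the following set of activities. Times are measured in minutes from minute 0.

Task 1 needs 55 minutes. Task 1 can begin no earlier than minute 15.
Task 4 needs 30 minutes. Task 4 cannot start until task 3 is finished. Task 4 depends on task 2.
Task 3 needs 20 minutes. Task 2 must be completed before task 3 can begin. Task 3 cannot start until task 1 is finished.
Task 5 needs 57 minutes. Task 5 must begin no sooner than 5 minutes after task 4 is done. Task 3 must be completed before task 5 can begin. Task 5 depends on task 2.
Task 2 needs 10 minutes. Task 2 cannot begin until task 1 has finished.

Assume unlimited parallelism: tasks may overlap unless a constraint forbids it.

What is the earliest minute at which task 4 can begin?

Task 1 cannot begin until its own release at minute 15. It runs from minute 15 to 15 + 55 = minute 70.
After task 1 (finishes minute 70), task 2 can start at minute 70 and finishes at minute 80.
Task 3 has to wait for task 2 (finishes minute 80); task 1 (finishes minute 70). The latest of these is minute 80, so task 3 runs minute 80 to 80 + 20 = minute 100.
Task 4 waits on task 3 (finishes minute 100); task 2 (finishes minute 80). The latest of these is minute 100, which is the earliest task 4 can start.

100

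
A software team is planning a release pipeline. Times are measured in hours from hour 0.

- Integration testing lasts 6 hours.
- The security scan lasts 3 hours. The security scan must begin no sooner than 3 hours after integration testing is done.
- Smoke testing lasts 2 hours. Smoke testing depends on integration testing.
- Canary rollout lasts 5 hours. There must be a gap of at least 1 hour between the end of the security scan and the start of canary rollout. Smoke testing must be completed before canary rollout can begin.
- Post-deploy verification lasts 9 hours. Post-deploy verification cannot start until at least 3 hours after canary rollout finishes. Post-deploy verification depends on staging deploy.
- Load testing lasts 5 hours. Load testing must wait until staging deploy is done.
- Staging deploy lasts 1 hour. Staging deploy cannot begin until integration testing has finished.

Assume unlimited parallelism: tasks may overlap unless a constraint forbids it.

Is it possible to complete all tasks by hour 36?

Integration testing has no prerequisites, so it starts at hour 0 and finishes at hour 6.
After integration testing (finishes hour 6), smoke testing can start at hour 6 and finishes at hour 8.
After integration testing (finishes hour 6), staging deploy can start at hour 6 and finishes at hour 7.
Load testing cannot begin until staging deploy (finishes hour 7). It runs from hour 7 to 7 + 5 = hour 12.
After integration testing (finishes hour 6, plus 3-hour gap → hour 9), the security scan can start at hour 9 and finishes at hour 12.
For canary rollout: the security scan (finishes hour 12, plus 1-hour gap → hour 13); smoke testing (finishes hour 8). Taking the maximum gives a start of hour 13, and it finishes at 13 + 5 = hour 18.
Post-deploy verification needs all of canary rollout (finishes hour 18, plus 3-hour gap → hour 21); staging deploy (finishes hour 7). That puts its earliest start at hour 21; it finishes at 21 + 9 = hour 30.
Every task is finished by hour 30, which is no later than the deadline of 36, so the schedule is feasible.

Yes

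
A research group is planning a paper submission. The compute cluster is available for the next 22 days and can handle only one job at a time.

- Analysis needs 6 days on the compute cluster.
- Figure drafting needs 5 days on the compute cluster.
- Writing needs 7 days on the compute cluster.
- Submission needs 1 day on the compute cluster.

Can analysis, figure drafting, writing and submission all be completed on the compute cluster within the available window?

Running back to back, the jobs need 6 + 5 + 7 + 1 = 19 days on the compute cluster.
Since 19 ≤ 22, they fit within the window.

Yes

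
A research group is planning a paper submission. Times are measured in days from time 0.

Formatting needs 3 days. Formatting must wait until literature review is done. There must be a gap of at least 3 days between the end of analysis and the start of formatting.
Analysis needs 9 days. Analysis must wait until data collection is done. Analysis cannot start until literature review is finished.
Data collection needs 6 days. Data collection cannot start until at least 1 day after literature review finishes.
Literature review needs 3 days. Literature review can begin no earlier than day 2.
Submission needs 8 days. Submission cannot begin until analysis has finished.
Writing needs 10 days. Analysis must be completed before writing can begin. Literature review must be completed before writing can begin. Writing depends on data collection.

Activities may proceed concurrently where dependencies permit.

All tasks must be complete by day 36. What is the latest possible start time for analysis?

Writing has no dependents, so it just needs to finish by day 36. Starting by 36 − 10 = day 26 achieves that.
Formatting must finish by day 36; it takes 3 days, so it must start by 36 − 3 = day 33.
Submission has no dependents, so it just needs to finish by day 36. Starting by 36 − 8 = day 28 achieves that.
Analysis must finish in time for writing (must start by day 26); formatting (must start by day 33, minus 3-day gap → day 30); submission (must start by day 28). The tightest is day 26, so analysis must start by 26 − 9 = day 17.

17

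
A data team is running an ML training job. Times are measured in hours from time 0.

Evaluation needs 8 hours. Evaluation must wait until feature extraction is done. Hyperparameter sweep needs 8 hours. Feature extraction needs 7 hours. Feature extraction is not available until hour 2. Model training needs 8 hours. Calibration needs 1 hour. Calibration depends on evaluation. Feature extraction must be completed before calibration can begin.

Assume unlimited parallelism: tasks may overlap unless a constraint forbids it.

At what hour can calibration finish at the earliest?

18

After its own release at hour 2, feature extraction can start at hour 2 and finishes at hour 9.
Evaluation waits on feature extraction (finishes hour 9), so it starts at hour 9 and finishes at 9 + 8 = hour 17.
Calibration needs all of evaluation (finishes hour 17); feature extraction (finishes hour 9). That puts its earliest start at hour 17; it finishes at 17 + 1 = hour 18.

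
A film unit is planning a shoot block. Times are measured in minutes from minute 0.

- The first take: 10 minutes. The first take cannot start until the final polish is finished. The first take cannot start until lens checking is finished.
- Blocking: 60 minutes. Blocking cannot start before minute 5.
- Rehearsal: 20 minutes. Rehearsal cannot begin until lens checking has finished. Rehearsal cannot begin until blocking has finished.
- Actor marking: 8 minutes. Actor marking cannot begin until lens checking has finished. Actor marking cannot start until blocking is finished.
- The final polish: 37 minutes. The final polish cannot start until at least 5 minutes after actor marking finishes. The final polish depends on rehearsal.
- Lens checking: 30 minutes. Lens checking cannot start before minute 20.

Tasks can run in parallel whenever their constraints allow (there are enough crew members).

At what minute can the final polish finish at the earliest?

After its own release at minute 5, blocking can start at minute 5 and finishes at minute 65.
Lens checking cannot begin until its own release at minute 20. It runs from minute 20 to 20 + 30 = minute 50.
For rehearsal: lens checking (finishes minute 50); blocking (finishes minute 65). Taking the maximum gives a start of minute 65, and it finishes at 65 + 20 = minute 85.
For actor marking: lens checking (finishes minute 50); blocking (finishes minute 65). Taking the maximum gives a start of minute 65, and it finishes at 65 + 8 = minute 73.
For the final polish: actor marking (finishes minute 73, plus 5-minute gap → minute 78); rehearsal (finishes minute 85). Taking the maximum gives a start of minute 85, and it finishes at 85 + 37 = minute 122.

122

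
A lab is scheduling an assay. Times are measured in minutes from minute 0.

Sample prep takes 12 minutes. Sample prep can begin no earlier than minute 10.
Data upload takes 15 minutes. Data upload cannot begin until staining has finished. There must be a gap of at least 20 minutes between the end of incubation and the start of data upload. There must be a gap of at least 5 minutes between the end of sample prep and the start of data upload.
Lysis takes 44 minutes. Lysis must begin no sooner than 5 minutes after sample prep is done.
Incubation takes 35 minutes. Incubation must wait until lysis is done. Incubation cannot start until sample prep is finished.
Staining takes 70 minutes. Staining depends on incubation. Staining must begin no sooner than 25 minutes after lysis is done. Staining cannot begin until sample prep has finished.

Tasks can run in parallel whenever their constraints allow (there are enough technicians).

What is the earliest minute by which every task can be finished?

191

After its own release at minute 10, sample prep can start at minute 10 and finishes at minute 22.
Lysis waits on sample prep (finishes minute 22, plus 5-minute gap → minute 27), so it starts at minute 27 and finishes at 27 + 44 = minute 71.
Incubation has to wait for lysis (finishes minute 71); sample prep (finishes minute 22). The latest of these is minute 71, so incubation runs minute 71 to 71 + 35 = minute 106.
Staining has to wait for incubation (finishes minute 106); lysis (finishes minute 71, plus 25-minute gap → minute 96); sample prep (finishes minute 22). The latest of these is minute 106, so staining runs minute 106 to 106 + 70 = minute 176.
Data upload has to wait for staining (finishes minute 176); incubation (finishes minute 106, plus 20-minute gap → minute 126); sample prep (finishes minute 22, plus 5-minute gap → minute 27). The latest of these is minute 176, so data upload runs minute 176 to 176 + 15 = minute 191.
All tasks are finished once the last one completes. Finish times: Sample prep at 22, Lysis at 71, Incubation at 106, Staining at 176, Data upload at 191. The latest is minute 191.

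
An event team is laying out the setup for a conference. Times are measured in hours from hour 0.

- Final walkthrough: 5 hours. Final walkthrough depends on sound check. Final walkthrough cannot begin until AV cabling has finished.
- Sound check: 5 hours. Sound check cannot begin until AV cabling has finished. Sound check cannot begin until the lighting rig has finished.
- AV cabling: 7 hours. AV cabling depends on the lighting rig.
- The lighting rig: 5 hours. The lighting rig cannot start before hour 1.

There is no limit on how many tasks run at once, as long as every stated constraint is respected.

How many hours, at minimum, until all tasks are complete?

23

After its own release at hour 1, the lighting rig can start at hour 1 and finishes at hour 6.
AV cabling waits on the lighting rig (finishes hour 6), so it starts at hour 6 and finishes at 6 + 7 = hour 13.
Sound check has to wait for AV cabling (finishes hour 13); the lighting rig (finishes hour 6). The latest of these is hour 13, so sound check runs hour 13 to 13 + 5 = hour 18.
For final walkthrough: sound check (finishes hour 18); AV cabling (finishes hour 13). Taking the maximum gives a start of hour 18, and it finishes at 18 + 5 = hour 23.
All tasks are finished once the last one completes. Finish times: The lighting rig at 6, AV cabling at 13, Sound check at 18, Final walkthrough at 23. The latest is hour 23.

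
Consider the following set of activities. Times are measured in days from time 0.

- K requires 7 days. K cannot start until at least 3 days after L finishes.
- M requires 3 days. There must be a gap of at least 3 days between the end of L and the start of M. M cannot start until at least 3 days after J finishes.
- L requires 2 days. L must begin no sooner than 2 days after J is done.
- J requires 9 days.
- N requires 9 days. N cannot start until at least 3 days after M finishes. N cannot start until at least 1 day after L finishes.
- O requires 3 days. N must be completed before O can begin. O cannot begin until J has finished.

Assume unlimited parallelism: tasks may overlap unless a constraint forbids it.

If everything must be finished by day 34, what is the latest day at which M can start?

Nothing follows O; the deadline of day 34 is its only limit. It must start by 34 − 3 = day 31.
N has to be done before O (must start by day 31). That means finishing by day 31, i.e. starting by 31 − 9 = day 22.
M has to be done before N (must start by day 22, minus 3-day gap → day 19). That means finishing by day 19, i.e. starting by 19 − 3 = day 16.

16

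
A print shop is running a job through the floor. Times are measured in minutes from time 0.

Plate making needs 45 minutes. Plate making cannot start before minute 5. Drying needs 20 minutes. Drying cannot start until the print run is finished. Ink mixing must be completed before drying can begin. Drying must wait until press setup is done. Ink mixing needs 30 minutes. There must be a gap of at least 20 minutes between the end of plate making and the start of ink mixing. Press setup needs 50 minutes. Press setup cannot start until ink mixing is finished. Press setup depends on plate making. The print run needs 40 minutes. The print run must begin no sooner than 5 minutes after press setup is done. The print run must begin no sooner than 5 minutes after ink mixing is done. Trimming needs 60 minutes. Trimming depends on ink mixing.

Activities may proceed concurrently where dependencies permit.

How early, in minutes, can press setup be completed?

150

Plate making waits on its own release at minute 5, so it starts at minute 5 and finishes at 5 + 45 = minute 50.
Ink mixing waits on plate making (finishes minute 50, plus 20-minute gap → minute 70), so it starts at minute 70 and finishes at 70 + 30 = minute 100.
Press setup has to wait for ink mixing (finishes minute 100); plate making (finishes minute 50). The latest of these is minute 100, so press setup runs minute 100 to 100 + 50 = minute 150.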